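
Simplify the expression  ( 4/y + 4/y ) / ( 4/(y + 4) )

(2*y + 8)/y

Numerator: 4/y + 4/y = 8/y
Denominator: 4/(y + 4) = 4/(y + 4)
Divide: (8/y) · (y/4 + 1) = (2*y + 8)/y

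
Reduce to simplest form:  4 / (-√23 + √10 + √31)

(-18*√23 + 2*√31 + 44*√10 + 2*√7130)/229

Group as (√10 + √31) - √23; multiply by (√10 + √31) + √23, then rationalise the remaining surd.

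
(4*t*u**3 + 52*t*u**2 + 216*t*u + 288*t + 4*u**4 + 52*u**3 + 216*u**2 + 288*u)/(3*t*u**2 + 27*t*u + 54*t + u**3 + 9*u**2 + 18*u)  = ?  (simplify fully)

(4*t*u + 16*t + 4*u**2 + 16*u)/(3*t + u)

Factor: 4*t*u**3 + 52*t*u**2 + 216*t*u + 288*t + 4*u**4 + 52*u**3 + 216*u**2 + 288*u = 4*(u + 6)*(t + u)*(u + 4)*(u + 3);  3*t*u**2 + 27*t*u + 54*t + u**3 + 9*u**2 + 18*u = (u + 3)*(3*t + u)*(u + 6)
Cancel the common factors (u + 6), (u + 3).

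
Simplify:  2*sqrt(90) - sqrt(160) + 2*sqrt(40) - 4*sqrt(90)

-6*sqrt(10)

2*sqrt(90) = 6*sqrt(10); sqrt(160) = 4*sqrt(10); 2*sqrt(40) = 4*sqrt(10); 4*sqrt(90) = 12*sqrt(10)
Combine: (6 - 4 + 4 - 12)·sqrt(10) = -6*sqrt(10)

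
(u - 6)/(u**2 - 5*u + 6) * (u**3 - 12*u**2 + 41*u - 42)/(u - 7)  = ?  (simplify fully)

u - 6

Factor: u**2 - 5*u + 6 = (u - 2)*(u - 3);  u**3 - 12*u**2 + 41*u - 42 = (u - 2)*(u - 3)*(u - 7)
Cancel the common factors (u - 3), (u - 7), (u - 2).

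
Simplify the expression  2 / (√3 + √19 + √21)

(-12*√133 + 2*√21 + 10*√19 + 74*√3)/227

Group as (√19 + √21) + √3; multiply by (√19 + √21) - √3, then rationalise the remaining surd.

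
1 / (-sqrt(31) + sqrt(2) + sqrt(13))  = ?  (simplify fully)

(-8*sqrt(31) - 10*sqrt(13) - 21*sqrt(2) - sqrt(806))/76

Group as (sqrt(2) + sqrt(13)) - sqrt(31); multiply by (sqrt(2) + sqrt(13)) + sqrt(31), then rationalise the remaining surd.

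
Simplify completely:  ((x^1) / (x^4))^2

x^(-6)

Inside the bracket: (x^-3)
Raise to the power 2: (x^-6)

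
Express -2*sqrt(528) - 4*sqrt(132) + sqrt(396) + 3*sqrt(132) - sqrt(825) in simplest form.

-15*sqrt(33) + 6*sqrt(11)

2*sqrt(528) = 8*sqrt(33); 4*sqrt(132) = 8*sqrt(33); sqrt(396) = 6*sqrt(11); 3*sqrt(132) = 6*sqrt(33); sqrt(825) = 5*sqrt(33)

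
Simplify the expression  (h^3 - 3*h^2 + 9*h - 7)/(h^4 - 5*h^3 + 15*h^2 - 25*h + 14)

1/(h - 2)

Factor: h^3 - 3*h^2 + 9*h - 7 = (h^2 - 2*h + 7)*(h - 1);  h^4 - 5*h^3 + 15*h^2 - 25*h + 14 = (h - 1)*(h - 2)*(h^2 - 2*h + 7)
Cancel the common factors (h^2 - 2*h + 7), (h - 1).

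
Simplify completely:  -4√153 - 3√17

4√153 = 12*√17; 3√17 = 3*√17
Combine: (-12 - 3)·√17 = -15*√17

-15*√17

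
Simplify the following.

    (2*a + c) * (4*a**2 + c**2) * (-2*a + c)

Telescope via difference of squares: (c+(2*a))(c-(2*a)) = -4*a**2 + c**2, then repeat with the next factor.

-16*a**4 + c**4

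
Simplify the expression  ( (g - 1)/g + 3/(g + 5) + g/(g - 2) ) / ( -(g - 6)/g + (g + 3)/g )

Numerator: (g - 1)/g + 3/(g + 5) + g/(g - 2) = (2*g**3 + 10*g**2 - 19*g + 10)/(g**3 + 3*g**2 - 10*g)
Denominator: -(g - 6)/g + (g + 3)/g = 9/g
Divide: ((2*g**3 + 10*g**2 - 19*g + 10)/(g**3 + 3*g**2 - 10*g)) · (g/9) = (2*g**3 + 10*g**2 - 19*g + 10)/(9*g**2 + 27*g - 90)

(2*g**3 + 10*g**2 - 19*g + 10)/(9*g**2 + 27*g - 90)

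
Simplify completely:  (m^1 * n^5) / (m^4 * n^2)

n^3/m^3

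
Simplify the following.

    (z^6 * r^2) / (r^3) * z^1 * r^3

Quotient: z^6 * (r^-1)
Multiply by z^1 * r^3: add exponents.

r^2*z^7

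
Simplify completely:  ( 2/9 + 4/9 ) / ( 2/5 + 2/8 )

40/39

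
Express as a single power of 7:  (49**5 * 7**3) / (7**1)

7**12

49**5 = 7**10; 7**3 = 7**3; 7**1 = 7**1
Combine exponents: 7**12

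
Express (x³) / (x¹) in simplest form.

x²

Quotient: x²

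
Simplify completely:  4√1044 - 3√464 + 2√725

22*√29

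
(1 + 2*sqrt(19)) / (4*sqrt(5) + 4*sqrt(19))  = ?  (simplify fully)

Multiply numerator and denominator by -4*sqrt(5) + 4*sqrt(19).
Denominator becomes 224; numerator becomes -8*sqrt(95) - 4*sqrt(5) + 4*sqrt(19) + 152.

(-2*sqrt(95) - sqrt(5) + sqrt(19) + 38)/56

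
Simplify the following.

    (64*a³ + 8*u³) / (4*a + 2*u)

16*a² - 8*a*u + 4*u²

(2*u)^3 + (4*a)^3 = (4*a + 2*u)(16*a² - 8*a*u + 4*u²).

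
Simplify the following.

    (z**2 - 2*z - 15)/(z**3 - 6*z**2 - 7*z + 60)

1/(z - 4)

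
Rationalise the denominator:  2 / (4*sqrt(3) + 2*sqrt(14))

Multiply numerator and denominator by -4*sqrt(3) + 2*sqrt(14).
Denominator becomes 8; numerator becomes -8*sqrt(3) + 4*sqrt(14).

(-2*sqrt(3) + sqrt(14))/2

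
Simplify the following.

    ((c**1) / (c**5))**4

Inside the bracket: (c**-4)
Raise to the power 4: (c**-16)

c**(-16)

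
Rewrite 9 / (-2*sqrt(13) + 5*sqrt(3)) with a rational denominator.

Multiply numerator and denominator by 2*sqrt(13) + 5*sqrt(3).
Denominator becomes 23; numerator becomes 18*sqrt(13) + 45*sqrt(3).

(18*sqrt(13) + 45*sqrt(3))/23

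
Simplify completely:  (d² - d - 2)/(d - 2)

Factor: d² - d - 2 = (d - 2)·(d + 1)
Cancel the common factor (d - 2).

d + 1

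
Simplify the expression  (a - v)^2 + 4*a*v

(a + v)^2

Expanding gives a^2 + 2*a*v + v^2, a perfect square.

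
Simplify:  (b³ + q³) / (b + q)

Factor as (a+b)(a^2-ab+b^2) with a=b, b=q.

b² - b*q + q²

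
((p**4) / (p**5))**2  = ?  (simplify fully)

p**(-2)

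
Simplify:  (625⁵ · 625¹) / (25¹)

625⁵ = 5^20; 625¹ = 5^4; 25¹ = 5^2
Combine exponents: 5^22

5^22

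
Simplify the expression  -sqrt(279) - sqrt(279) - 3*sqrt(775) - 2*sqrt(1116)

sqrt(279) = 3*sqrt(31); sqrt(279) = 3*sqrt(31); 3*sqrt(775) = 15*sqrt(31); 2*sqrt(1116) = 12*sqrt(31)
Combine: (-3 - 3 - 15 - 12)·sqrt(31) = -33*sqrt(31)

-33*sqrt(31)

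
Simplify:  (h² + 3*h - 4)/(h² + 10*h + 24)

(h - 1)/(h + 6)

Factor: h² + 3*h - 4 = (h + 4)·(h - 1);  h² + 10*h + 24 = (h + 6)·(h + 4)
Cancel the common factor (h + 4).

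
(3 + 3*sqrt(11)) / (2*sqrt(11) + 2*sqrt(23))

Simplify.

Multiply numerator and denominator by -2*sqrt(23) + 2*sqrt(11).
Denominator becomes -48; numerator becomes -6*sqrt(253) - 6*sqrt(23) + 6*sqrt(11) + 66.

(-11 - sqrt(11) + sqrt(23) + sqrt(253))/8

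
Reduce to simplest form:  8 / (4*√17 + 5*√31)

(-32*√17 + 40*√31)/503

Multiply numerator and denominator by -5*√31 + 4*√17.
Denominator becomes -503; numerator becomes -40*√31 + 32*√17.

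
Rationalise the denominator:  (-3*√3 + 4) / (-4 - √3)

(-25 + 16*√3)/13

Multiply numerator and denominator by -4 + √3.
Denominator becomes 13; numerator becomes -25 + 16*√3.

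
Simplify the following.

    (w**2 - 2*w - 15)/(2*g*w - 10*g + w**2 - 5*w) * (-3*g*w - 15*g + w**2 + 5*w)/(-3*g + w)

(w**2 + 8*w + 15)/(2*g + w)

Factor: w**2 - 2*w - 15 = (w + 3)*(w - 5);  2*g*w - 10*g + w**2 - 5*w = (w - 5)*(2*g + w);  -3*g*w - 15*g + w**2 + 5*w = (w + 5)*(-3*g + w)
Cancel the common factors (w - 5), (-3*g + w).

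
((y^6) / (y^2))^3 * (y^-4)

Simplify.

Inside the bracket: y^4
Raise to the power 3: y^12
Multiply by (y^-4): add exponents.

y^8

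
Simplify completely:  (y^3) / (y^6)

y^(-3)

Quotient: (y^-3)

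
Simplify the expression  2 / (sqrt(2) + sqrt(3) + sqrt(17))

(-8*sqrt(3) - 9*sqrt(2) + sqrt(102) + 6*sqrt(17))/30

Group as (sqrt(2) + sqrt(3)) + sqrt(17); multiply by (sqrt(2) + sqrt(3)) - sqrt(17), then rationalise the remaining surd.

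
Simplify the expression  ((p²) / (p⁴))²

p^(-4)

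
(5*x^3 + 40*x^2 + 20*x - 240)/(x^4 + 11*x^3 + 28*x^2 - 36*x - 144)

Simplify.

5/(x + 3)

Factor: 5*x^3 + 40*x^2 + 20*x - 240 = 5*(x - 2)*(x + 4)*(x + 6);  x^4 + 11*x^3 + 28*x^2 - 36*x - 144 = (x + 4)*(x + 6)*(x + 3)*(x - 2)
Cancel the common factors (x + 6), (x - 2), (x + 4).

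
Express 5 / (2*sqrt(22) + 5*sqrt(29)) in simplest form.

Multiply numerator and denominator by -5*sqrt(29) + 2*sqrt(22).
Denominator becomes -637; numerator becomes -25*sqrt(29) + 10*sqrt(22).

(-10*sqrt(22) + 25*sqrt(29))/637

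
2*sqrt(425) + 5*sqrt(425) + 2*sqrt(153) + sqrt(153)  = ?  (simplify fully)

44*sqrt(17)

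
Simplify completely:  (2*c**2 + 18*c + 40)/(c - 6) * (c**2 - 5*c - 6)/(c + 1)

Factor: 2*c**2 + 18*c + 40 = 2*(c + 5)*(c + 4);  c**2 - 5*c - 6 = (c - 6)*(c + 1)
Cancel the common factors (c - 6), (c + 1).

2*c**2 + 18*c + 40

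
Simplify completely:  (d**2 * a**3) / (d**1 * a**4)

d/a

Quotient: d**1 * (a**-1)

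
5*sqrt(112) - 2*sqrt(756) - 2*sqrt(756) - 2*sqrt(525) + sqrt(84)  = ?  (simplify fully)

-32*sqrt(21) + 20*sqrt(7)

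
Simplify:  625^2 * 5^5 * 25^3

625^2 = 5^8; 5^5 = 5^5; 25^3 = 5^6
Combine exponents: 5^19

5^19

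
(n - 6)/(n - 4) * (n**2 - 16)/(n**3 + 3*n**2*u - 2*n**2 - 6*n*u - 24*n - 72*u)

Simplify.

Factor: n**2 - 16 = (n - 4)*(n + 4);  n**3 + 3*n**2*u - 2*n**2 - 6*n*u - 24*n - 72*u = (n + 4)*(n + 3*u)*(n - 6)
Cancel the common factors (n + 4), (n - 6), (n - 4).

1/(n + 3*u)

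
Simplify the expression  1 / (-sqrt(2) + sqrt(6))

Multiply numerator and denominator by sqrt(2) + sqrt(6).
Denominator becomes 4; numerator becomes sqrt(2) + sqrt(6).

(sqrt(2) + sqrt(6))/4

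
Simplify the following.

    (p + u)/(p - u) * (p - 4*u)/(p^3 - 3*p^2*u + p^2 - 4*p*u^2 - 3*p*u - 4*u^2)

1/(p^2 - p*u + p - u)

Factor: p^3 - 3*p^2*u + p^2 - 4*p*u^2 - 3*p*u - 4*u^2 = (p + u)*(p + 1)*(p - 4*u)
Cancel the common factors (p - 4*u), (p + u).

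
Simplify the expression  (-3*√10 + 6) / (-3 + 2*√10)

(-42 + 3*√10)/31

Multiply numerator and denominator by -2*√10 - 3.
Denominator becomes -31; numerator becomes -3*√10 + 42.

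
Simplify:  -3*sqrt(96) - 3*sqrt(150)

3*sqrt(96) = 12*sqrt(6); 3*sqrt(150) = 15*sqrt(6)
Combine: (-12 - 15)·sqrt(6) = -27*sqrt(6)

-27*sqrt(6)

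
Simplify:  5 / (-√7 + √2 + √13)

(-4*√7 - 2*√13 + 9*√2 + √182)/4

Group as (√2 + √13) - √7; multiply by (√2 + √13) + √7, then rationalise the remaining surd.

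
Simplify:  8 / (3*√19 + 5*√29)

(-12*√19 + 20*√29)/277

Multiply numerator and denominator by -5*√29 + 3*√19.
Denominator becomes -554; numerator becomes -40*√29 + 24*√19.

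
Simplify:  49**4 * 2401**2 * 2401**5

49**4 = 7**8; 2401**2 = 7**8; 2401**5 = 7**20
Combine exponents: 7**36

7**36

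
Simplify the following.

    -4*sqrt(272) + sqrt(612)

-10*sqrt(17)

4*sqrt(272) = 16*sqrt(17); sqrt(612) = 6*sqrt(17)
Combine: (-16 + 6)·sqrt(17) = -10*sqrt(17)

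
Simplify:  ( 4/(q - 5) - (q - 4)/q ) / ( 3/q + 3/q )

(-q**2 + 13*q - 20)/(6*q - 30)

Numerator: 4/(q - 5) - (q - 4)/q = (-q**2 + 13*q - 20)/(q**2 - 5*q)
Denominator: 3/q + 3/q = 6/q
Divide: ((-q**2 + 13*q - 20)/(q**2 - 5*q)) · (q/6) = (-q**2 + 13*q - 20)/(6*q - 30)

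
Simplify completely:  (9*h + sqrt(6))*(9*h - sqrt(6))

81*h**2 - 6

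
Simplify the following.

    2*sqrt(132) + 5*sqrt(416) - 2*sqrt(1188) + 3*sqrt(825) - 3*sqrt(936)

2*sqrt(26) + 7*sqrt(33)

2*sqrt(132) = 4*sqrt(33); 5*sqrt(416) = 20*sqrt(26); 2*sqrt(1188) = 12*sqrt(33); 3*sqrt(825) = 15*sqrt(33); 3*sqrt(936) = 18*sqrt(26)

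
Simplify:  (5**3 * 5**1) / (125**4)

5**3 = 5**3; 5**1 = 5**1; 125**4 = 5**12
Combine exponents: 5**(-8)

5**(-8)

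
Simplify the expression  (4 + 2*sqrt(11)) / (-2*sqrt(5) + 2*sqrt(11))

Multiply numerator and denominator by 2*sqrt(5) + 2*sqrt(11).
Denominator becomes 24; numerator becomes 8*sqrt(5) + 8*sqrt(11) + 4*sqrt(55) + 44.

(2*sqrt(5) + 2*sqrt(11) + sqrt(55) + 11)/6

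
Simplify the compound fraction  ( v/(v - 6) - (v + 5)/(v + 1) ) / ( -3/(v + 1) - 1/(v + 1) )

Numerator: v/(v - 6) - (v + 5)/(v + 1) = (2*v + 30)/(v² - 5*v - 6)
Denominator: -3/(v + 1) - 1/(v + 1) = -4/(v + 1)
Divide: ((2*v + 30)/(v² - 5*v - 6)) · (-v/4 - 1/4) = (-v - 15)/(2*v - 12)

(-v - 15)/(2*v - 12)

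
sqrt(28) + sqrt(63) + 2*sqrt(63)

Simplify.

sqrt(28) = 2*sqrt(7); sqrt(63) = 3*sqrt(7); 2*sqrt(63) = 6*sqrt(7)
Combine: (2 + 3 + 6)·sqrt(7) = 11*sqrt(7)

11*sqrt(7)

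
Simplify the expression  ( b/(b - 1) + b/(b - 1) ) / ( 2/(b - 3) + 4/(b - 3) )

Numerator: b/(b - 1) + b/(b - 1) = 2*b/(b - 1)
Denominator: 2/(b - 3) + 4/(b - 3) = 6/(b - 3)
Divide: (2*b/(b - 1)) · (b/6 - 1/2) = (b^2 - 3*b)/(3*b - 3)

(b^2 - 3*b)/(3*b - 3)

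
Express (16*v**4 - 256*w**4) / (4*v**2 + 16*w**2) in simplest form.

4*v**2 - 16*w**2

Difference of fourth powers: factor out (4*v**2 + 16*w**2).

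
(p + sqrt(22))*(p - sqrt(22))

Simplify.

p^2 - 22

(p)^2 - (sqrt(22))^2 = p^2 - 22.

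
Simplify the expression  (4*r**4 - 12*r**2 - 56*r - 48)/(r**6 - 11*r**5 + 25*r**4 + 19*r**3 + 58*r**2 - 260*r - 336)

Factor: 4*r**4 - 12*r**2 - 56*r - 48 = 4*(r + 1)*(r - 3)*(r**2 + 2*r + 4);  r**6 - 11*r**5 + 25*r**4 + 19*r**3 + 58*r**2 - 260*r - 336 = (r - 7)*(r - 4)*(r + 1)*(r - 3)*(r**2 + 2*r + 4)
Cancel the common factors (r**2 + 2*r + 4), (r + 1), (r - 3).

4/(r**2 - 11*r + 28)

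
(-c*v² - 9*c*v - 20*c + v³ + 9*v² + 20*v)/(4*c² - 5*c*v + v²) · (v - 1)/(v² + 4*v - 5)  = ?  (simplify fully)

Factor: -c*v² - 9*c*v - 20*c + v³ + 9*v² + 20*v = (-c + v)·(v + 4)·(v + 5);  4*c² - 5*c*v + v² = (-c + v)·(-4*c + v);  v² + 4*v - 5 = (v - 1)·(v + 5)
Cancel the common factors (v - 1), (-c + v), (v + 5).

(v + 4)/(-4*c + v)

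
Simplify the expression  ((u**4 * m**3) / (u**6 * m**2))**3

Inside the bracket: (u**-2) * m**1
Raise to the power 3: (u**-6) * m**3

m**3/u**6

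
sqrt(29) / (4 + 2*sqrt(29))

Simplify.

(-2*sqrt(29) + 29)/50

Multiply numerator and denominator by -2*sqrt(29) + 4.
Denominator becomes -100; numerator becomes -58 + 4*sqrt(29).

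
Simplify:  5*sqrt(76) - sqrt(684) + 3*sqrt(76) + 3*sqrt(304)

22*sqrt(19)

5*sqrt(76) = 10*sqrt(19); sqrt(684) = 6*sqrt(19); 3*sqrt(76) = 6*sqrt(19); 3*sqrt(304) = 12*sqrt(19)
Combine: (10 - 6 + 6 + 12)·sqrt(19) = 22*sqrt(19)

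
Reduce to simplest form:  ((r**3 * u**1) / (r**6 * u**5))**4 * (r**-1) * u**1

1/(r**13*u**15)

Inside the bracket: (r**-3) * (u**-4)
Raise to the power 4: (r**-12) * (u**-16)
Multiply by (r**-1) * u**1: add exponents.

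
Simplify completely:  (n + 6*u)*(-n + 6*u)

-n^2 + 36*u^2

(6*u)^2 - (n)^2 = -n^2 + 36*u^2.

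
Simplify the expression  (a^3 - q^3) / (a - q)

a^2 + a*q + q^2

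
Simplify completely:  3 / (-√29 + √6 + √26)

(-3*√29 + 9*√26 + 49*√6 + 4*√1131)/205

Group as (√6 + √26) - √29; multiply by (√6 + √26) + √29, then rationalise the remaining surd.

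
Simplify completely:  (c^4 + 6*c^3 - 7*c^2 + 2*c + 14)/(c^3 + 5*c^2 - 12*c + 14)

c + 1

Factor: c^4 + 6*c^3 - 7*c^2 + 2*c + 14 = (c + 7)*(c^2 - 2*c + 2)*(c + 1);  c^3 + 5*c^2 - 12*c + 14 = (c^2 - 2*c + 2)*(c + 7)
Cancel the common factors (c^2 - 2*c + 2), (c + 7).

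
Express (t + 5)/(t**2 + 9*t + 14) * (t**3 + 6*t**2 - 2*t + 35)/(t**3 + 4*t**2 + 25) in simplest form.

Factor: t**2 + 9*t + 14 = (t + 7)*(t + 2);  t**3 + 6*t**2 - 2*t + 35 = (t**2 - t + 5)*(t + 7);  t**3 + 4*t**2 + 25 = (t + 5)*(t**2 - t + 5)
Cancel the common factors (t**2 - t + 5), (t + 7), (t + 5).

1/(t + 2)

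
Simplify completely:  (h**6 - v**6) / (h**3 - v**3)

h**3 + v**3

Difference of sixth powers: factor out (h**3 - v**3).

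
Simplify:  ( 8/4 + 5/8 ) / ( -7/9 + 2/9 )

-189/40

Numerator: 8/4 + 5/8 = 21/8
Denominator: -7/9 + 2/9 = -5/9
Divide: (21/8) · (-9/5) = -189/40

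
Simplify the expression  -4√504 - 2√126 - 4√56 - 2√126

-44*√14

4√504 = 24*√14; 2√126 = 6*√14; 4√56 = 8*√14; 2√126 = 6*√14
Combine: (-24 - 6 - 8 - 6)·√14 = -44*√14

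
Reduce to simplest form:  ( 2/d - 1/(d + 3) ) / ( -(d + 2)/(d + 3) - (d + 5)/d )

(-d - 6)/(2*d**2 + 10*d + 15)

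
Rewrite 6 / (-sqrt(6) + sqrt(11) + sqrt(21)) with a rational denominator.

(-39*sqrt(6) - 6*sqrt(21) + 24*sqrt(11) + 9*sqrt(154))/62

Group as (sqrt(11) + sqrt(21)) - sqrt(6); multiply by (sqrt(11) + sqrt(21)) + sqrt(6), then rationalise the remaining surd.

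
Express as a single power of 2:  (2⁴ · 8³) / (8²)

2^7

2⁴ = 2^4; 8³ = 2^9; 8² = 2^6
Combine exponents: 2^7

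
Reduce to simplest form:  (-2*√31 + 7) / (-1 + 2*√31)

(-39 + 4*√31)/41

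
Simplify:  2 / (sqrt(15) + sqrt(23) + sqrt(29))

Group as (sqrt(15) + sqrt(29)) + sqrt(23); multiply by (sqrt(15) + sqrt(29)) - sqrt(23), then rationalise the remaining surd.

(-4*sqrt(10005) + 18*sqrt(29) + 42*sqrt(23) + 74*sqrt(15))/1299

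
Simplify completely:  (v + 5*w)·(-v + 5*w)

Product of conjugates: (P+Q)(P-Q) = P^2 - Q^2.

-v² + 25*w²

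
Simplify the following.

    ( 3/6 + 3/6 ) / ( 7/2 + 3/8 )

Numerator: 3/6 + 3/6 = 1
Denominator: 7/2 + 3/8 = 31/8
Divide: (1) · (8/31) = 8/31

8/31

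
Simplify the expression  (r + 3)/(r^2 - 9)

Factor: r^2 - 9 = (r - 3)*(r + 3)
Cancel the common factor (r + 3).

1/(r - 3)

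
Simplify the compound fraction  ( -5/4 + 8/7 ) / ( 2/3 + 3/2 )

-9/182

Numerator: -5/4 + 8/7 = -3/28
Denominator: 2/3 + 3/2 = 13/6
Divide: (-3/28) · (6/13) = -9/182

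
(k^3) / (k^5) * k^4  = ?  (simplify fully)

k^2

Quotient: (k^-2)
Multiply by k^4: add exponents.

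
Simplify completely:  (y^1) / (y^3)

y^(-2)

Quotient: (y^-2)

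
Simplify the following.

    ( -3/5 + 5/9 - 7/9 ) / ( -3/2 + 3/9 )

74/105

Numerator: -3/5 + 5/9 - 7/9 = -37/45
Denominator: -3/2 + 3/9 = -7/6
Divide: (-37/45) · (-6/7) = 74/105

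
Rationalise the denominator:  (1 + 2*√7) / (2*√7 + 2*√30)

Multiply numerator and denominator by -2*√30 + 2*√7.
Denominator becomes -92; numerator becomes -4*√210 - 2*√30 + 2*√7 + 28.

(-14 - √7 + √30 + 2*√210)/46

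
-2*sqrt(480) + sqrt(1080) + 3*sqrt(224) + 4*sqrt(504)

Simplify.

2*sqrt(480) = 8*sqrt(30); sqrt(1080) = 6*sqrt(30); 3*sqrt(224) = 12*sqrt(14); 4*sqrt(504) = 24*sqrt(14)

-2*sqrt(30) + 36*sqrt(14)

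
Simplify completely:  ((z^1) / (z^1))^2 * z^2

z^2

Inside the bracket: 1
Raise to the power 2: 1
Multiply by z^2: add exponents.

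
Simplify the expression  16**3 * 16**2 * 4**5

2**30

16**3 = 2**12; 16**2 = 2**8; 4**5 = 2**10
Combine exponents: 2**30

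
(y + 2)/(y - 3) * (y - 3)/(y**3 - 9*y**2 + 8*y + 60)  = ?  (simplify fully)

Factor: y**3 - 9*y**2 + 8*y + 60 = (y - 6)*(y + 2)*(y - 5)
Cancel the common factors (y + 2), (y - 3).

1/(y**2 - 11*y + 30)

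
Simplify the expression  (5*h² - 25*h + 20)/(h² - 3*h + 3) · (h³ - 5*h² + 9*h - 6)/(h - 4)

5*h² - 15*h + 10

Factor: 5*h² - 25*h + 20 = 5·(h - 1)·(h - 4);  h³ - 5*h² + 9*h - 6 = (h² - 3*h + 3)·(h - 2)
Cancel the common factors (h² - 3*h + 3), (h - 4).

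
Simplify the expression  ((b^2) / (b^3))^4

Inside the bracket: (b^-1)
Raise to the power 4: (b^-4)

b^(-4)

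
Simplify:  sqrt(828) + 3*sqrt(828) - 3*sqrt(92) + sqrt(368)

sqrt(828) = 6*sqrt(23); 3*sqrt(828) = 18*sqrt(23); 3*sqrt(92) = 6*sqrt(23); sqrt(368) = 4*sqrt(23)
Combine: (6 + 18 - 6 + 4)·sqrt(23) = 22*sqrt(23)

22*sqrt(23)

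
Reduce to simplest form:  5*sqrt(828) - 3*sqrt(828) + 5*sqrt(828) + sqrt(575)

47*sqrt(23)

5*sqrt(828) = 30*sqrt(23); 3*sqrt(828) = 18*sqrt(23); 5*sqrt(828) = 30*sqrt(23); sqrt(575) = 5*sqrt(23)
Combine: (30 - 18 + 30 + 5)·sqrt(23) = 47*sqrt(23)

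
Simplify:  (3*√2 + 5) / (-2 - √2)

(-4 - √2)/2

Multiply numerator and denominator by -2 + √2.
Denominator becomes 2; numerator becomes -4 - √2.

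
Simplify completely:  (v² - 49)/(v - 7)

Factor: v² - 49 = (v + 7)·(v - 7)
Cancel the common factor (v - 7).

v + 7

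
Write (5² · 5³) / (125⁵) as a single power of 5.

5^(-10)

5² = 5^2; 5³ = 5^3; 125⁵ = 5^15
Combine exponents: 5^(-10)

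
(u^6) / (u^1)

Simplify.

u^5

Quotient: u^5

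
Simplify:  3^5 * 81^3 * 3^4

3^21

3^5 = 3^5; 81^3 = 3^12; 3^4 = 3^4
Combine exponents: 3^21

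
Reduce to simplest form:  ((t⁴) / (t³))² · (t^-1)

Inside the bracket: t¹
Raise to the power 2: t²
Multiply by (t^-1): add exponents.

t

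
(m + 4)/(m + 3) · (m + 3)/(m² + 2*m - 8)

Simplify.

1/(m - 2)

Factor: m² + 2*m - 8 = (m + 4)·(m - 2)
Cancel the common factors (m + 4), (m + 3).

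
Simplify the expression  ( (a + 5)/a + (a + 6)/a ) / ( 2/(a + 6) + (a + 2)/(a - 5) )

(2*a³ + 13*a² - 49*a - 330)/(a³ + 10*a² + 2*a)

Numerator: (a + 5)/a + (a + 6)/a = (2*a + 11)/a
Denominator: 2/(a + 6) + (a + 2)/(a - 5) = (a² + 10*a + 2)/(a² + a - 30)
Divide: ((2*a + 11)/a) · ((a² + a - 30)/(a² + 10*a + 2)) = (2*a³ + 13*a² - 49*a - 330)/(a³ + 10*a² + 2*a)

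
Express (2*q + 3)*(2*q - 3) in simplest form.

4*q^2 - 9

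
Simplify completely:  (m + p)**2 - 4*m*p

After expansion: m**2 - 2*m*p + p**2 — a perfect-square trinomial.

(m - p)**2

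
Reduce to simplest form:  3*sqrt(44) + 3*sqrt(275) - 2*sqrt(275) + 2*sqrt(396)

3*sqrt(44) = 6*sqrt(11); 3*sqrt(275) = 15*sqrt(11); 2*sqrt(275) = 10*sqrt(11); 2*sqrt(396) = 12*sqrt(11)
Combine: (6 + 15 - 10 + 12)·sqrt(11) = 23*sqrt(11)

23*sqrt(11)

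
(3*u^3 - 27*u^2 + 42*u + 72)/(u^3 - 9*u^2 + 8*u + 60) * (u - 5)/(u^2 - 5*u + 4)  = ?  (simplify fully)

(3*u + 3)/(u^2 + u - 2)

Factor: 3*u^3 - 27*u^2 + 42*u + 72 = 3*(u - 4)*(u + 1)*(u - 6);  u^3 - 9*u^2 + 8*u + 60 = (u - 6)*(u + 2)*(u - 5);  u^2 - 5*u + 4 = (u - 1)*(u - 4)
Cancel the common factors (u - 4), (u - 5), (u - 6).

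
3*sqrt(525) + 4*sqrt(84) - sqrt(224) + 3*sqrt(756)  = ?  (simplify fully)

-4*sqrt(14) + 41*sqrt(21)

3*sqrt(525) = 15*sqrt(21); 4*sqrt(84) = 8*sqrt(21); sqrt(224) = 4*sqrt(14); 3*sqrt(756) = 18*sqrt(21)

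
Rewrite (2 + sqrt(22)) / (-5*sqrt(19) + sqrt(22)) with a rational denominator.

Multiply numerator and denominator by sqrt(22) + 5*sqrt(19).
Denominator becomes -453; numerator becomes 2*sqrt(22) + 22 + 10*sqrt(19) + 5*sqrt(418).

(-5*sqrt(418) - 10*sqrt(19) - 22 - 2*sqrt(22))/453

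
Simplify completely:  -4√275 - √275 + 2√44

4√275 = 20*√11; √275 = 5*√11; 2√44 = 4*√11
Combine: (-20 - 5 + 4)·√11 = -21*√11

-21*√11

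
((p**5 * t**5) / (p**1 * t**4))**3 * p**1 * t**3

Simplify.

p**13*t**6

Inside the bracket: p**4 * t**1
Raise to the power 3: p**12 * t**3
Multiply by p**1 * t**3: add exponents.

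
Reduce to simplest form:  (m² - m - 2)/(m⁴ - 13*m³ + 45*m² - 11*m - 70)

Factor: m² - m - 2 = (m - 2)·(m + 1);  m⁴ - 13*m³ + 45*m² - 11*m - 70 = (m + 1)·(m - 5)·(m - 2)·(m - 7)
Cancel the common factors (m + 1), (m - 2).

1/(m² - 12*m + 35)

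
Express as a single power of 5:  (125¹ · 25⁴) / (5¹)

125¹ = 5^3; 25⁴ = 5^8; 5¹ = 5^1
Combine exponents: 5^10

5^10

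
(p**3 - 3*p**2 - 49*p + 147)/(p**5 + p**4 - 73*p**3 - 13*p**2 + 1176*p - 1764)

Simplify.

1/(p**2 + 4*p - 12)

Factor: p**3 - 3*p**2 - 49*p + 147 = (p + 7)*(p - 3)*(p - 7);  p**5 + p**4 - 73*p**3 - 13*p**2 + 1176*p - 1764 = (p + 7)*(p - 7)*(p - 3)*(p + 6)*(p - 2)
Cancel the common factors (p + 7), (p - 3), (p - 7).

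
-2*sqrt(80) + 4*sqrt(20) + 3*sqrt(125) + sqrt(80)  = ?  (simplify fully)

2*sqrt(80) = 8*sqrt(5); 4*sqrt(20) = 8*sqrt(5); 3*sqrt(125) = 15*sqrt(5); sqrt(80) = 4*sqrt(5)
Combine: (-8 + 8 + 15 + 4)·sqrt(5) = 19*sqrt(5)

19*sqrt(5)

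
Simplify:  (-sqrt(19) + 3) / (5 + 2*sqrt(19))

(-53 + 11*sqrt(19))/51

Multiply numerator and denominator by -2*sqrt(19) + 5.
Denominator becomes -51; numerator becomes -11*sqrt(19) + 53.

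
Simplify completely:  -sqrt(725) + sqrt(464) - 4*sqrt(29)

-5*sqrt(29)

sqrt(725) = 5*sqrt(29); sqrt(464) = 4*sqrt(29); 4*sqrt(29) = 4*sqrt(29)
Combine: (-5 + 4 - 4)·sqrt(29) = -5*sqrt(29)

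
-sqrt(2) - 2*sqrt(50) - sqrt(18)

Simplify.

-14*sqrt(2)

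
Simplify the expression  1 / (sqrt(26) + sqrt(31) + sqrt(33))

(-sqrt(26598) + 12*sqrt(33) + 14*sqrt(31) + 19*sqrt(26))/1324

Group as (sqrt(26) + sqrt(31)) + sqrt(33); multiply by (sqrt(26) + sqrt(31)) - sqrt(33), then rationalise the remaining surd.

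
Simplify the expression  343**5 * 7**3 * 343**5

7**33

343**5 = 7**15; 7**3 = 7**3; 343**5 = 7**15
Combine exponents: 7**33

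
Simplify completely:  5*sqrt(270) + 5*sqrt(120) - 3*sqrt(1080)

7*sqrt(30)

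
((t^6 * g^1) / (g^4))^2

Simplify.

Inside the bracket: t^6 * (g^-3)
Raise to the power 2: t^12 * (g^-6)

t^12/g^6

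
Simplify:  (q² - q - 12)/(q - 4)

Factor: q² - q - 12 = (q - 4)·(q + 3)
Cancel the common factor (q - 4).

q + 3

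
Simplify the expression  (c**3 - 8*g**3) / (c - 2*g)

c**2 + 2*c*g + 4*g**2

Apply the difference-of-cubes factorisation and cancel (c - 2*g).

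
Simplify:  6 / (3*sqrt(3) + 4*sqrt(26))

(-18*sqrt(3) + 24*sqrt(26))/389

Multiply numerator and denominator by -4*sqrt(26) + 3*sqrt(3).
Denominator becomes -389; numerator becomes -24*sqrt(26) + 18*sqrt(3).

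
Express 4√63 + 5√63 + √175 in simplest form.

4√63 = 12*√7; 5√63 = 15*√7; √175 = 5*√7
Combine: (12 + 15 + 5)·√7 = 32*√7

32*√7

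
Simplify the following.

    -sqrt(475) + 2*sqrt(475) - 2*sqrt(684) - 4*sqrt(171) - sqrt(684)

sqrt(475) = 5*sqrt(19); 2*sqrt(475) = 10*sqrt(19); 2*sqrt(684) = 12*sqrt(19); 4*sqrt(171) = 12*sqrt(19); sqrt(684) = 6*sqrt(19)
Combine: (-5 + 10 - 12 - 12 - 6)·sqrt(19) = -25*sqrt(19)

-25*sqrt(19)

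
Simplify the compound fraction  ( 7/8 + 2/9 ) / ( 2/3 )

Numerator: 7/8 + 2/9 = 79/72
Denominator: 2/3 = 2/3
Divide: (79/72) · (3/2) = 79/48

79/48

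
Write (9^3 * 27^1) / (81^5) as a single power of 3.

3^(-11)

9^3 = 3^6; 27^1 = 3^3; 81^5 = 3^20
Combine exponents: 3^(-11)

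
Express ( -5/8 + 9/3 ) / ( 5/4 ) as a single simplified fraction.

19/10

Numerator: -5/8 + 9/3 = 19/8
Denominator: 5/4 = 5/4
Divide: (19/8) · (4/5) = 19/10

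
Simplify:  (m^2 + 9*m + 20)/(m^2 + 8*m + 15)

Factor: m^2 + 9*m + 20 = (m + 4)*(m + 5);  m^2 + 8*m + 15 = (m + 3)*(m + 5)
Cancel the common factor (m + 5).

(m + 4)/(m + 3)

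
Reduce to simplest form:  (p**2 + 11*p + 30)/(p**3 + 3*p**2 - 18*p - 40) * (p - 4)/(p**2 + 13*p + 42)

1/(p**2 + 9*p + 14)

Factor: p**2 + 11*p + 30 = (p + 5)*(p + 6);  p**3 + 3*p**2 - 18*p - 40 = (p + 5)*(p - 4)*(p + 2);  p**2 + 13*p + 42 = (p + 7)*(p + 6)
Cancel the common factors (p - 4), (p + 6), (p + 5).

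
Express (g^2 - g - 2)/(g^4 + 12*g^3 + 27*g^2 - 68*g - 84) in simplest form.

1/(g^2 + 13*g + 42)

Factor: g^2 - g - 2 = (g - 2)*(g + 1);  g^4 + 12*g^3 + 27*g^2 - 68*g - 84 = (g - 2)*(g + 7)*(g + 6)*(g + 1)
Cancel the common factors (g - 2), (g + 1).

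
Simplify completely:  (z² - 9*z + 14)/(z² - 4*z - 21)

Factor: z² - 9*z + 14 = (z - 7)·(z - 2);  z² - 4*z - 21 = (z + 3)·(z - 7)
Cancel the common factor (z - 7).

(z - 2)/(z + 3)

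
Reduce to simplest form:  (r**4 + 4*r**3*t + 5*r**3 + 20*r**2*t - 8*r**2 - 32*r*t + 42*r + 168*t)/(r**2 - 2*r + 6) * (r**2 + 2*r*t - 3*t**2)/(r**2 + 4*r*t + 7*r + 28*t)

r**2 + 2*r*t - 3*t**2

Factor: r**4 + 4*r**3*t + 5*r**3 + 20*r**2*t - 8*r**2 - 32*r*t + 42*r + 168*t = (r + 4*t)*(r**2 - 2*r + 6)*(r + 7);  r**2 + 2*r*t - 3*t**2 = (r + 3*t)*(r - t);  r**2 + 4*r*t + 7*r + 28*t = (r + 4*t)*(r + 7)
Cancel the common factors (r**2 - 2*r + 6), (r + 4*t), (r + 7).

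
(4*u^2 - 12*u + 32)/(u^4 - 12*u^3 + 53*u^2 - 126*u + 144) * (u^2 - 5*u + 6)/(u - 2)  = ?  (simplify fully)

Factor: 4*u^2 - 12*u + 32 = 4*(u^2 - 3*u + 8);  u^4 - 12*u^3 + 53*u^2 - 126*u + 144 = (u - 6)*(u - 3)*(u^2 - 3*u + 8);  u^2 - 5*u + 6 = (u - 3)*(u - 2)
Cancel the common factors (u^2 - 3*u + 8), (u - 3), (u - 2).

4/(u - 6)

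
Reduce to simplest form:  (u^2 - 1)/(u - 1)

u + 1

Factor: u^2 - 1 = (u - 1)*(u + 1)
Cancel the common factor (u - 1).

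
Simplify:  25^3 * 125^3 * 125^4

25^3 = 5^6; 125^3 = 5^9; 125^4 = 5^12
Combine exponents: 5^27

5^27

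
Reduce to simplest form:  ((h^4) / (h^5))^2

h^(-2)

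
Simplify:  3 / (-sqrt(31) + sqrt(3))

Multiply numerator and denominator by sqrt(3) + sqrt(31).
Denominator becomes -28; numerator becomes 3*sqrt(3) + 3*sqrt(31).

(-3*sqrt(31) - 3*sqrt(3))/28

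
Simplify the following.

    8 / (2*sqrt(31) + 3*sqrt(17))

Multiply numerator and denominator by -2*sqrt(31) + 3*sqrt(17).
Denominator becomes 29; numerator becomes -16*sqrt(31) + 24*sqrt(17).

(-16*sqrt(31) + 24*sqrt(17))/29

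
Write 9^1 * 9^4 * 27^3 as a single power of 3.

9^1 = 3^2; 9^4 = 3^8; 27^3 = 3^9
Combine exponents: 3^19

3^19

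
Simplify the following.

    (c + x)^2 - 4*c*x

Expand the square and combine the 4*c*x term.

(c - x)^2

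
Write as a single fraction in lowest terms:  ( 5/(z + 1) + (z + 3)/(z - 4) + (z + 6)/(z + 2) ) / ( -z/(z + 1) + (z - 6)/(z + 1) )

(-2*z**3 - 14*z**2 + 21*z + 58)/(6*z**2 - 12*z - 48)

Numerator: 5/(z + 1) + (z + 3)/(z - 4) + (z + 6)/(z + 2) = (2*z**3 + 14*z**2 - 21*z - 58)/(z**3 - z**2 - 10*z - 8)
Denominator: -z/(z + 1) + (z - 6)/(z + 1) = -6/(z + 1)
Divide: ((2*z**3 + 14*z**2 - 21*z - 58)/(z**3 - z**2 - 10*z - 8)) · (-z/6 - 1/6) = (-2*z**3 - 14*z**2 + 21*z + 58)/(6*z**2 - 12*z - 48)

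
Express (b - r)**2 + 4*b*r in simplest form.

After expansion: b**2 + 2*b*r + r**2 — a perfect-square trinomial.

(b + r)**2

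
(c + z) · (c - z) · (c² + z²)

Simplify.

(c+z)(c-z) = c² - z²; continue pairing.

c⁴ - z⁴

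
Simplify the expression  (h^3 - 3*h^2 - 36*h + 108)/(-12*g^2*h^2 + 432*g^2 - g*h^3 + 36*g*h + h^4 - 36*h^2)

Factor: h^3 - 3*h^2 - 36*h + 108 = (h - 6)*(h - 3)*(h + 6);  -12*g^2*h^2 + 432*g^2 - g*h^3 + 36*g*h + h^4 - 36*h^2 = (h + 6)*(-4*g + h)*(3*g + h)*(h - 6)
Cancel the common factors (h - 6), (h + 6).

(-h + 3)/(12*g^2 + g*h - h^2)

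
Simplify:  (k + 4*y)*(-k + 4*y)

Difference of squares with P = 4*y, Q = k.

-k^2 + 16*y^2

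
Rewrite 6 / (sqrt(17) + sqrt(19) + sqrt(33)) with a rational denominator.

(-12*sqrt(10659) + 18*sqrt(33) + 186*sqrt(19) + 210*sqrt(17))/1283

Group as (sqrt(17) + sqrt(19)) + sqrt(33); multiply by (sqrt(17) + sqrt(19)) - sqrt(33), then rationalise the remaining surd.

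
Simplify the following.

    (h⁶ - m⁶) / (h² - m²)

h⁴ + h²*m² + m⁴

h⁶ - m⁶ factors as (h - m)*(h + m)*(h² - h*m + m²)*(h² + h*m + m²).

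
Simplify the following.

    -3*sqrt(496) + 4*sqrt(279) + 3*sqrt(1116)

18*sqrt(31)

3*sqrt(496) = 12*sqrt(31); 4*sqrt(279) = 12*sqrt(31); 3*sqrt(1116) = 18*sqrt(31)
Combine: (-12 + 12 + 18)·sqrt(31) = 18*sqrt(31)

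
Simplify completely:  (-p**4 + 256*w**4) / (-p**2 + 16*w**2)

Factor (4*w)**4 - p**4 and cancel (-p**2 + 16*w**2).

p**2 + 16*w**2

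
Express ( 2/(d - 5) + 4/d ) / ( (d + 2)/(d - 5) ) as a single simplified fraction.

(6*d - 20)/(d^2 + 2*d)

Numerator: 2/(d - 5) + 4/d = (6*d - 20)/(d^2 - 5*d)
Denominator: (d + 2)/(d - 5) = (d + 2)/(d - 5)
Divide: ((6*d - 20)/(d^2 - 5*d)) · ((d - 5)/(d + 2)) = (6*d - 20)/(d^2 + 2*d)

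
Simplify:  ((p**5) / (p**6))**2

p**(-2)

Inside the bracket: (p**-1)
Raise to the power 2: (p**-2)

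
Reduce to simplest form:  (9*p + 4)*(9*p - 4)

(9*p)**2 - (4)**2 = 81*p**2 - 16.

81*p**2 - 16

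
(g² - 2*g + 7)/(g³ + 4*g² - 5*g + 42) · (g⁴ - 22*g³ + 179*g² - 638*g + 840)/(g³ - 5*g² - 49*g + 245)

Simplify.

(g² - 10*g + 24)/(g² + 13*g + 42)

Factor: g³ + 4*g² - 5*g + 42 = (g + 6)·(g² - 2*g + 7);  g⁴ - 22*g³ + 179*g² - 638*g + 840 = (g - 5)·(g - 4)·(g - 7)·(g - 6);  g³ - 5*g² - 49*g + 245 = (g + 7)·(g - 7)·(g - 5)
Cancel the common factors (g² - 2*g + 7), (g - 7), (g - 5).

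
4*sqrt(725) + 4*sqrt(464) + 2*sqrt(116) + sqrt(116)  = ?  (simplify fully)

42*sqrt(29)

4*sqrt(725) = 20*sqrt(29); 4*sqrt(464) = 16*sqrt(29); 2*sqrt(116) = 4*sqrt(29); sqrt(116) = 2*sqrt(29)
Combine: (20 + 16 + 4 + 2)·sqrt(29) = 42*sqrt(29)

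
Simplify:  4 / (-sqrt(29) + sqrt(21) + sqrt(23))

Group as (sqrt(21) + sqrt(23)) - sqrt(29); multiply by (sqrt(21) + sqrt(23)) + sqrt(29), then rationalise the remaining surd.

(-60*sqrt(29) + 108*sqrt(23) + 124*sqrt(21) + 8*sqrt(14007))/1707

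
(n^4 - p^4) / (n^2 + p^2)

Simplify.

Difference of fourth powers: factor out (n^2 + p^2).

n^2 - p^2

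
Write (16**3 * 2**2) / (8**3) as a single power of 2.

16**3 = 2**12; 2**2 = 2**2; 8**3 = 2**9
Combine exponents: 2**5

2**5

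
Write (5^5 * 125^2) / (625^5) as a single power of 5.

5^(-9)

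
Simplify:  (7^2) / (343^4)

7^(-10)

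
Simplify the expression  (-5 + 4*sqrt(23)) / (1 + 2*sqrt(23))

Multiply numerator and denominator by -2*sqrt(23) + 1.
Denominator becomes -91; numerator becomes -189 + 14*sqrt(23).

(-2*sqrt(23) + 27)/13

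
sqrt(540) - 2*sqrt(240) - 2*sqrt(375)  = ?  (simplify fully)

sqrt(540) = 6*sqrt(15); 2*sqrt(240) = 8*sqrt(15); 2*sqrt(375) = 10*sqrt(15)
Combine: (6 - 8 - 10)·sqrt(15) = -12*sqrt(15)

-12*sqrt(15)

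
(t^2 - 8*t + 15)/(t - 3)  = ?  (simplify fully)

t - 5

Factor: t^2 - 8*t + 15 = (t - 3)*(t - 5)
Cancel the common factor (t - 3).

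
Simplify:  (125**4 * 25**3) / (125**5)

125**4 = 5**12; 25**3 = 5**6; 125**5 = 5**15
Combine exponents: 5**3

5**3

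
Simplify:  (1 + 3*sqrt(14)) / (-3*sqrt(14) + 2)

(-128 - 9*sqrt(14))/122

Multiply numerator and denominator by 2 + 3*sqrt(14).
Denominator becomes -122; numerator becomes 9*sqrt(14) + 128.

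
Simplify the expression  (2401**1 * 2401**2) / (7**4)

7**8

2401**1 = 7**4; 2401**2 = 7**8; 7**4 = 7**4
Combine exponents: 7**8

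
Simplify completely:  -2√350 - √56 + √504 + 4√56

2√350 = 10*√14; √56 = 2*√14; √504 = 6*√14; 4√56 = 8*√14
Combine: (-10 - 2 + 6 + 8)·√14 = 2*√14

2*√14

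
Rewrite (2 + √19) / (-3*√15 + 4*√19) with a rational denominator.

Multiply numerator and denominator by 3*√15 + 4*√19.
Denominator becomes 169; numerator becomes 6*√15 + 8*√19 + 3*√285 + 76.

(6*√15 + 8*√19 + 3*√285 + 76)/169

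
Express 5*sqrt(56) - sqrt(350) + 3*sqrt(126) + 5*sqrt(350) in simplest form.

39*sqrt(14)

5*sqrt(56) = 10*sqrt(14); sqrt(350) = 5*sqrt(14); 3*sqrt(126) = 9*sqrt(14); 5*sqrt(350) = 25*sqrt(14)
Combine: (10 - 5 + 9 + 25)·sqrt(14) = 39*sqrt(14)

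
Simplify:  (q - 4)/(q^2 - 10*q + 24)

Factor: q^2 - 10*q + 24 = (q - 4)*(q - 6)
Cancel the common factor (q - 4).

1/(q - 6)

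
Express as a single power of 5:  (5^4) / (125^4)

5^4 = 5^4; 125^4 = 5^12
Combine exponents: 5^(-8)

5^(-8)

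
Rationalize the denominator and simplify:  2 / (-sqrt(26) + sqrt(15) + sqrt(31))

Group as (sqrt(15) + sqrt(31)) - sqrt(26); multiply by (sqrt(15) + sqrt(31)) + sqrt(26), then rationalise the remaining surd.

(-10*sqrt(26) + 5*sqrt(31) + 21*sqrt(15) + sqrt(12090))/365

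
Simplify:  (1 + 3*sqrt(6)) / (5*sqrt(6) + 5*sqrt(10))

(-18 - sqrt(6) + sqrt(10) + 6*sqrt(15))/20

Multiply numerator and denominator by -5*sqrt(10) + 5*sqrt(6).
Denominator becomes -100; numerator becomes -30*sqrt(15) - 5*sqrt(10) + 5*sqrt(6) + 90.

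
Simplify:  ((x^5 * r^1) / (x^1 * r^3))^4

x^16/r^8

Inside the bracket: x^4 * (r^-2)
Raise to the power 4: x^16 * (r^-8)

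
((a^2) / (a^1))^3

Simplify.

Inside the bracket: a^1
Raise to the power 3: a^3

a^3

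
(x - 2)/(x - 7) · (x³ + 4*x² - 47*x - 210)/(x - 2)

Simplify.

Factor: x³ + 4*x² - 47*x - 210 = (x + 6)·(x + 5)·(x - 7)
Cancel the common factors (x - 2), (x - 7).

x² + 11*x + 30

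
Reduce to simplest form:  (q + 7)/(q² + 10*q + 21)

1/(q + 3)

Factor: q² + 10*q + 21 = (q + 3)·(q + 7)
Cancel the common factor (q + 7).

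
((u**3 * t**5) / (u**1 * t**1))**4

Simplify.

Inside the bracket: u**2 * t**4
Raise to the power 4: u**8 * t**16

t**16*u**8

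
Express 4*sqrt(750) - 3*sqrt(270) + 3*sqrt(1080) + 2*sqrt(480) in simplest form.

37*sqrt(30)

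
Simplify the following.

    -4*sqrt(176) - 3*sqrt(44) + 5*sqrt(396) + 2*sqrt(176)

16*sqrt(11)

4*sqrt(176) = 16*sqrt(11); 3*sqrt(44) = 6*sqrt(11); 5*sqrt(396) = 30*sqrt(11); 2*sqrt(176) = 8*sqrt(11)
Combine: (-16 - 6 + 30 + 8)·sqrt(11) = 16*sqrt(11)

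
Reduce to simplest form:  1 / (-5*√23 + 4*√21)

Multiply numerator and denominator by 4*√21 + 5*√23.
Denominator becomes -239; numerator becomes 4*√21 + 5*√23.

(-5*√23 - 4*√21)/239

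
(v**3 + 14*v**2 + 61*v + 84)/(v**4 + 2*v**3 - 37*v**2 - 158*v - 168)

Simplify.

(v + 7)/(v**2 - 5*v - 14)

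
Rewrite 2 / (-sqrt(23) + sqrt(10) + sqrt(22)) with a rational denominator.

(-18*sqrt(23) + 22*sqrt(22) + 70*sqrt(10) + 8*sqrt(1265))/799

Group as (sqrt(10) + sqrt(22)) - sqrt(23); multiply by (sqrt(10) + sqrt(22)) + sqrt(23), then rationalise the remaining surd.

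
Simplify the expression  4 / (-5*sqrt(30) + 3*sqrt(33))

(-20*sqrt(30) - 12*sqrt(33))/453

Multiply numerator and denominator by 3*sqrt(33) + 5*sqrt(30).
Denominator becomes -453; numerator becomes 12*sqrt(33) + 20*sqrt(30).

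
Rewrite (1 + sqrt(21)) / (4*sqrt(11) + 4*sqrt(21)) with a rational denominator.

Multiply numerator and denominator by -4*sqrt(11) + 4*sqrt(21).
Denominator becomes 160; numerator becomes -4*sqrt(231) - 4*sqrt(11) + 4*sqrt(21) + 84.

(-sqrt(231) - sqrt(11) + sqrt(21) + 21)/40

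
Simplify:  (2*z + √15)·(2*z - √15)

4*z² - 15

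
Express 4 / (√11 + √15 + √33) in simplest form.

(-264*√5 - 28*√33 + 116*√15 + 148*√11)/611

Group as (√11 + √33) + √15; multiply by (√11 + √33) - √15, then rationalise the remaining surd.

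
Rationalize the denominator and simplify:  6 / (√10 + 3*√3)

Multiply numerator and denominator by -3*√3 + √10.
Denominator becomes -17; numerator becomes -18*√3 + 6*√10.

(-6*√10 + 18*√3)/17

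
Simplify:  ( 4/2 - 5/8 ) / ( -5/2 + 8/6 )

Numerator: 4/2 - 5/8 = 11/8
Denominator: -5/2 + 8/6 = -7/6
Divide: (11/8) · (-6/7) = -33/28

-33/28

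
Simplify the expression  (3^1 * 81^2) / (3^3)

3^1 = 3^1; 81^2 = 3^8; 3^3 = 3^3
Combine exponents: 3^6

3^6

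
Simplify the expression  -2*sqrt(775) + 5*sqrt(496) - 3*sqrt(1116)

-8*sqrt(31)

2*sqrt(775) = 10*sqrt(31); 5*sqrt(496) = 20*sqrt(31); 3*sqrt(1116) = 18*sqrt(31)
Combine: (-10 + 20 - 18)·sqrt(31) = -8*sqrt(31)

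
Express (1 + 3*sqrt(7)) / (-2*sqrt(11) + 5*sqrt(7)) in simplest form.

Multiply numerator and denominator by 2*sqrt(11) + 5*sqrt(7).
Denominator becomes 131; numerator becomes 2*sqrt(11) + 5*sqrt(7) + 6*sqrt(77) + 105.

(2*sqrt(11) + 5*sqrt(7) + 6*sqrt(77) + 105)/131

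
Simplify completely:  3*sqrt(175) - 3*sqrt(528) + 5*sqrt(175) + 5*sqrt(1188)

18*sqrt(33) + 40*sqrt(7)

3*sqrt(175) = 15*sqrt(7); 3*sqrt(528) = 12*sqrt(33); 5*sqrt(175) = 25*sqrt(7); 5*sqrt(1188) = 30*sqrt(33)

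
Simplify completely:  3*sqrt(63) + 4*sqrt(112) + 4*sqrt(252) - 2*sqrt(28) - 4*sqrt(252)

21*sqrt(7)

3*sqrt(63) = 9*sqrt(7); 4*sqrt(112) = 16*sqrt(7); 4*sqrt(252) = 24*sqrt(7); 2*sqrt(28) = 4*sqrt(7); 4*sqrt(252) = 24*sqrt(7)
Combine: (9 + 16 + 24 - 4 - 24)·sqrt(7) = 21*sqrt(7)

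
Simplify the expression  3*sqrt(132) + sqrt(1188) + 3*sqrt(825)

27*sqrt(33)

3*sqrt(132) = 6*sqrt(33); sqrt(1188) = 6*sqrt(33); 3*sqrt(825) = 15*sqrt(33)
Combine: (6 + 6 + 15)·sqrt(33) = 27*sqrt(33)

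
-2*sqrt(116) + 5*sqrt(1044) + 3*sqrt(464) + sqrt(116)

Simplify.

40*sqrt(29)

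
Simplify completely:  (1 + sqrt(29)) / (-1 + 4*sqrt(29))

(5*sqrt(29) + 117)/463

Multiply numerator and denominator by -4*sqrt(29) - 1.
Denominator becomes -463; numerator becomes -117 - 5*sqrt(29).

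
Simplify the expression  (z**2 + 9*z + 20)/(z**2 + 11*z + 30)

(z + 4)/(z + 6)

Factor: z**2 + 9*z + 20 = (z + 5)*(z + 4);  z**2 + 11*z + 30 = (z + 5)*(z + 6)
Cancel the common factor (z + 5).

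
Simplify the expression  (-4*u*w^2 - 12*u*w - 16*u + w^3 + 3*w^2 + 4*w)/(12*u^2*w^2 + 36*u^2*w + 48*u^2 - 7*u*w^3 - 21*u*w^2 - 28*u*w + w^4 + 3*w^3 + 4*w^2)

-1/(3*u - w)

Factor: -4*u*w^2 - 12*u*w - 16*u + w^3 + 3*w^2 + 4*w = (w^2 + 3*w + 4)*(-4*u + w);  12*u^2*w^2 + 36*u^2*w + 48*u^2 - 7*u*w^3 - 21*u*w^2 - 28*u*w + w^4 + 3*w^3 + 4*w^2 = (-3*u + w)*(w^2 + 3*w + 4)*(-4*u + w)
Cancel the common factors (w^2 + 3*w + 4), (-4*u + w).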